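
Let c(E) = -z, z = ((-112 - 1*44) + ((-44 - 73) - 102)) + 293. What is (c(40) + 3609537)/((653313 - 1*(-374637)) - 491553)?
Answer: 3609619/536397 ≈ 6.7294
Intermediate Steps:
z = -82 (z = ((-112 - 44) + (-117 - 102)) + 293 = (-156 - 219) + 293 = -375 + 293 = -82)
c(E) = 82 (c(E) = -1*(-82) = 82)
(c(40) + 3609537)/((653313 - 1*(-374637)) - 491553) = (82 + 3609537)/((653313 - 1*(-374637)) - 491553) = 3609619/((653313 + 374637) - 491553) = 3609619/(1027950 - 491553) = 3609619/536397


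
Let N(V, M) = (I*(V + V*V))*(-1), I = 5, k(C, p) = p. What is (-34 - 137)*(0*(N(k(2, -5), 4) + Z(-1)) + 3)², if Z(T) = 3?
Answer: -1539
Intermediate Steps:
N(V, M) = -5*V - 5*V² (N(V, M) = (5*(V + V*V))*(-1) = (5*(V + V²))*(-1) = (5*V + 5*V²)*(-1) = -5*V - 5*V²)
(-34 - 137)*(0*(N(k(2, -5), 4) + Z(-1)) + 3)² = (-34 - 137)*(0*(-5*(-5)*(1 - 5) + 3) + 3)² = -171*(0*(-5*(-5)*(-4) + 3) + 3)² = -171*(0*(-100 + 3) + 3)² = -171*(0*(-97) + 3)² = -171*(0 + 3)² = -171*3² = -171*9 = -1539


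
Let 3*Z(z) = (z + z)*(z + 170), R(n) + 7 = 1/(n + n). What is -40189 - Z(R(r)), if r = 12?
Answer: -34069825/864 ≈ -39433.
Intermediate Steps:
R(n) = -7 + 1/(2*n) (R(n) = -7 + 1/(n + n) = -7 + 1/(2*n))
Z(z) = 2*z*(170 + z)/3 (Z(z) = ((z + z)*(z + 170))/3 = ((2*z)*(170 + z))/3 = (2*z*(170 + z))/3 = 2*z*(170 + z)/3)
-40189 - Z(R(r)) = -40189 - 2*(-7 + (1/2)/12)*(170 + (-7 + (1/2)/12))/3 = -40189 - 2*(-7 + (1/2)*(1/12))*(170 + (-7 + (1/2)*(1/12)))/3 = -40189 - 2*(-7 + 1/24)*(170 + (-7 + 1/24))/3 = -40189 - 2*(-167)*(170 - 167/24)/(3*24) = -40189 - 2*(-167)*3913/(3*24*24) = -40189 - 1*(-653471/864) = -40189 + 653471/864 = -34069825/864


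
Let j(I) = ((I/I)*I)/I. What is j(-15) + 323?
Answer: 324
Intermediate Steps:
j(I) = 1 (j(I) = (1*I)/I = I/I = 1)
j(-15) + 323 = 1 + 323 = 324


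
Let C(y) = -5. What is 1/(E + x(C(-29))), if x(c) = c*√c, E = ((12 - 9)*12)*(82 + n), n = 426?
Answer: 18288/334451069 + 5*I*√5/334451069 ≈ 5.4681e-5 + 3.3429e-8*I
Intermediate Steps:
E = 18288 (E = ((12 - 9)*12)*(82 + 426) = (3*12)*508 = 36*508 = 18288)
x(c) = c^(3/2)
1/(E + x(C(-29))) = 1/(18288 + (-5)^(3/2)) = 1/(18288 - 5*I*√5)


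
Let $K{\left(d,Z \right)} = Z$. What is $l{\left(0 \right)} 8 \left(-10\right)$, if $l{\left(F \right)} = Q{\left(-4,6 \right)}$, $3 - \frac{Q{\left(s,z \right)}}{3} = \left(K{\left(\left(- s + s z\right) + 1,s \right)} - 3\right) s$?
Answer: $6000$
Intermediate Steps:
$Q{\left(s,z \right)} = 9 - 3 s \left(-3 + s\right)$ ($Q{\left(s,z \right)} = 9 - 3 \left(s - 3\right) s = 9 - 3 \left(-3 + s\right) s = 9 - 3 s \left(-3 + s\right)$)
$l{\left(F \right)} = -75$ ($l{\left(F \right)} = 9 - 3 \left(-4\right)^{2} + 9 \left(-4\right) = 9 - 48 - 36 = -75$)
$l{\left(0 \right)} 8 \left(-10\right) = \left(-75\right) 8 \left(-10\right) = \left(-600\right) \left(-10\right) = 6000$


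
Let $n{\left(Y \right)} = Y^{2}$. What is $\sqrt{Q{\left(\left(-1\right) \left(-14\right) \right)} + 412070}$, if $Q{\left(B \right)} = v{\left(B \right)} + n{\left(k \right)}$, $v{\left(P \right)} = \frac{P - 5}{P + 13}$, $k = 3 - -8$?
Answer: $\frac{\sqrt{3709722}}{3} \approx 642.02$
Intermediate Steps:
$k = 11$ ($k = 3 + 8 = 11$)
$v{\left(P \right)} = \frac{-5 + P}{13 + P}$
$Q{\left(B \right)} = 121 + \frac{-5 + B}{13 + B}$ ($Q{\left(B \right)} = \frac{-5 + B}{13 + B} + 11^{2} = \frac{-5 + B}{13 + B} + 121 = 121 + \frac{-5 + B}{13 + B}$)
$\sqrt{Q{\left(\left(-1\right) \left(-14\right) \right)} + 412070} = \sqrt{\frac{2 \left(784 + 61 \left(\left(-1\right) \left(-14\right)\right)\right)}{13 - -14} + 412070} = \sqrt{\frac{2 \left(784 + 61 \cdot 14\right)}{13 + 14} + 412070} = \sqrt{\frac{2 \left(784 + 854\right)}{27} + 412070} = \sqrt{2 \cdot \frac{1}{27} \cdot 1638 + 412070} = \sqrt{\frac{364}{3} + 412070} = \sqrt{\frac{1236574}{3}} = \frac{\sqrt{3709722}}{3}$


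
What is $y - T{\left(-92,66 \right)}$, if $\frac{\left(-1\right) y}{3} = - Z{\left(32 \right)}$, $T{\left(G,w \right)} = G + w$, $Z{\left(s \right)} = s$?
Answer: $122$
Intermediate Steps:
$y = 96$ ($y = - 3 \left(\left(-1\right) 32\right) = \left(-3\right) \left(-32\right) = 96$)
$y - T{\left(-92,66 \right)} = 96 - \left(-92 + 66\right) = 96 - -26 = 96 + 26 = 122$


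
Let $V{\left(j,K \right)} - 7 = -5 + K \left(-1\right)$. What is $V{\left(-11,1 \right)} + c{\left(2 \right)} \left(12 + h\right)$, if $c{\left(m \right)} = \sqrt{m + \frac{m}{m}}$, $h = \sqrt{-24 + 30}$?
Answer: $1 + \sqrt{3} \left(12 + \sqrt{6}\right) \approx 26.027$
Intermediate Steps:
$h = \sqrt{6} \approx 2.4495$
$V{\left(j,K \right)} = 2 - K$ ($V{\left(j,K \right)} = 7 + \left(-5 + K \left(-1\right)\right) = 7 - \left(5 + K\right) = 2 - K$)
$c{\left(m \right)} = \sqrt{1 + m}$ ($c{\left(m \right)} = \sqrt{m + 1} = \sqrt{1 + m}$)
$V{\left(-11,1 \right)} + c{\left(2 \right)} \left(12 + h\right) = \left(2 - 1\right) + \sqrt{1 + 2} \left(12 + \sqrt{6}\right) = \left(2 - 1\right) + \sqrt{3} \left(12 + \sqrt{6}\right) = 1 + \sqrt{3} \left(12 + \sqrt{6}\right)$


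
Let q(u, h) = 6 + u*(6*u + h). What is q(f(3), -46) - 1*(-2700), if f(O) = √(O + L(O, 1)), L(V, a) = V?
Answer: 2742 - 46*√6 ≈ 2629.3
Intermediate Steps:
f(O) = √2*√O (f(O) = √(O + O) = √(2*O) = √2*√O)
q(u, h) = 6 + u*(h + 6*u)
q(f(3), -46) - 1*(-2700) = (6 + 6*(√2*√3)² - 46*√2*√3) - 1*(-2700) = (6 + 6*(√6)² - 46*√6) + 2700 = (6 + 6*6 - 46*√6) + 2700 = (6 + 36 - 46*√6) + 2700 = (42 - 46*√6) + 2700 = 2742 - 46*√6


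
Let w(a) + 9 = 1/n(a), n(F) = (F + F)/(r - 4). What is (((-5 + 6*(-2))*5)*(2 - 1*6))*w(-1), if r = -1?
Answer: -2210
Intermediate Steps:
n(F) = -2*F/5 (n(F) = (F + F)/(-1 - 4) = (2*F)/(-5) = (2*F)*(-⅕) = -2*F/5)
w(a) = -9 - 5/(2*a) (w(a) = -9 + 1/(-2*a/5) = -9 - 5/(2*a))
(((-5 + 6*(-2))*5)*(2 - 1*6))*w(-1) = (((-5 + 6*(-2))*5)*(2 - 1*6))*(-9 - 5/2/(-1)) = (((-5 - 12)*5)*(2 - 6))*(-9 - 5/2*(-1)) = (-17*5*(-4))*(-9 + 5/2) = -85*(-4)*(-13/2) = 340*(-13/2) = -2210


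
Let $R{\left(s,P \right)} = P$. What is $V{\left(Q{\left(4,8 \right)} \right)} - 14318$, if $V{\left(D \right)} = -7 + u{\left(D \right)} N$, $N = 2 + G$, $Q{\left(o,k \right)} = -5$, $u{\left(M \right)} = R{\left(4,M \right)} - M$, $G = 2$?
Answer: $-14325$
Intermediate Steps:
$u{\left(M \right)} = 0$ ($u{\left(M \right)} = M - M = 0$)
$N = 4$ ($N = 2 + 2 = 4$)
$V{\left(D \right)} = -7$ ($V{\left(D \right)} = -7 + 0 \cdot 4 = -7 + 0 = -7$)
$V{\left(Q{\left(4,8 \right)} \right)} - 14318 = -7 - 14318 = -14325$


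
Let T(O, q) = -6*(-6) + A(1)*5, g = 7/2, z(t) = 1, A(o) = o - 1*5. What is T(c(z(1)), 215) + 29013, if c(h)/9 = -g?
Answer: 29029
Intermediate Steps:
A(o) = -5 + o (A(o) = o - 5 = -5 + o)
g = 7/2 (g = 7*(½) = 7/2 ≈ 3.5000)
c(h) = -63/2 (c(h) = 9*(-1*7/2) = 9*(-7/2) = -63/2)
T(O, q) = 16 (T(O, q) = -6*(-6) + (-5 + 1)*5 = 36 - 4*5 = 36 - 20 = 16)
T(c(z(1)), 215) + 29013 = 16 + 29013 = 29029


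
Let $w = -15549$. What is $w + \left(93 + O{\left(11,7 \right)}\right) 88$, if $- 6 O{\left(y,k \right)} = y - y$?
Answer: $-7365$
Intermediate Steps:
$O{\left(y,k \right)} = 0$ ($O{\left(y,k \right)} = - \frac{y - y}{6} = \left(- \frac{1}{6}\right) 0 = 0$)
$w + \left(93 + O{\left(11,7 \right)}\right) 88 = -15549 + \left(93 + 0\right) 88 = -15549 + 93 \cdot 88 = -15549 + 8184 = -7365$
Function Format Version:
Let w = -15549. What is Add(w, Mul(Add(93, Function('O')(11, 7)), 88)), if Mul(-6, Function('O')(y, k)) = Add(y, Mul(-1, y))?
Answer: -7365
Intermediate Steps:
Function('O')(y, k) = 0 (Function('O')(y, k) = Mul(Rational(-1, 6), Add(y, Mul(-1, y))) = Mul(Rational(-1, 6), 0) = 0)
Add(w, Mul(Add(93, Function('O')(11, 7)), 88)) = Add(-15549, Mul(Add(93, 0), 88)) = Add(-15549, Mul(93, 88)) = Add(-15549, 8184) = -7365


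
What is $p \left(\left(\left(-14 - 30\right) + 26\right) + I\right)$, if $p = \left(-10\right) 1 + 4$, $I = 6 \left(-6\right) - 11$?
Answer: $390$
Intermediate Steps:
$I = -47$ ($I = -36 - 11 = -47$)
$p = -6$ ($p = -10 + 4 = -6$)
$p \left(\left(\left(-14 - 30\right) + 26\right) + I\right) = - 6 \left(\left(\left(-14 - 30\right) + 26\right) - 47\right) = - 6 \left(\left(-44 + 26\right) - 47\right) = - 6 \left(-18 - 47\right) = \left(-6\right) \left(-65\right) = 390$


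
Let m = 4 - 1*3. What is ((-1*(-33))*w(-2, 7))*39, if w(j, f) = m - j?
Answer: 3861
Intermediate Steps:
m = 1 (m = 4 - 3 = 1)
w(j, f) = 1 - j
((-1*(-33))*w(-2, 7))*39 = ((-1*(-33))*(1 - 1*(-2)))*39 = (33*(1 + 2))*39 = (33*3)*39 = 99*39 = 3861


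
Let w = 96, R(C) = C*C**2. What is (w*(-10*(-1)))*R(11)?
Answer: 1277760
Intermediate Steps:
R(C) = C**3
(w*(-10*(-1)))*R(11) = (96*(-10*(-1)))*11**3 = (96*10)*1331 = 960*1331 = 1277760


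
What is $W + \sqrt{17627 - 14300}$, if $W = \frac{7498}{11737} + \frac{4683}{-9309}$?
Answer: $\frac{4944837}{36419911} + \sqrt{3327} \approx 57.816$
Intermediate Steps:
$W = \frac{4944837}{36419911}$ ($W = 7498 \cdot \frac{1}{11737} + 4683 \left(- \frac{1}{9309}\right) = \frac{7498}{11737} - \frac{1561}{3103} = \frac{4944837}{36419911} \approx 0.13577$)
$W + \sqrt{17627 - 14300} = \frac{4944837}{36419911} + \sqrt{17627 - 14300} = \frac{4944837}{36419911} + \sqrt{3327}$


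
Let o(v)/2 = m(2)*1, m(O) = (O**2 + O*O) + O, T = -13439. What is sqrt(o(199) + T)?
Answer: 3*I*sqrt(1491) ≈ 115.84*I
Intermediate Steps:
m(O) = O + 2*O**2 (m(O) = (O**2 + O**2) + O = 2*O**2 + O = O + 2*O**2)
o(v) = 20 (o(v) = 2*((2*(1 + 2*2))*1) = 2*((2*(1 + 4))*1) = 2*((2*5)*1) = 2*(10*1) = 2*10 = 20)
sqrt(o(199) + T) = sqrt(20 - 13439) = sqrt(-13419) = 3*I*sqrt(1491)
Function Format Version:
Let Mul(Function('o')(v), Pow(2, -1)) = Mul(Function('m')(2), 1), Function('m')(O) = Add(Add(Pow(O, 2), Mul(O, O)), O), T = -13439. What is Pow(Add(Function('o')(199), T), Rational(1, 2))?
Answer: Mul(3, I, Pow(1491, Rational(1, 2))) ≈ Mul(115.84, I)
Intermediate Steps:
Function('m')(O) = Add(O, Mul(2, Pow(O, 2))) (Function('m')(O) = Add(Add(Pow(O, 2), Pow(O, 2)), O) = Add(Mul(2, Pow(O, 2)), O) = Add(O, Mul(2, Pow(O, 2))))
Function('o')(v) = 20 (Function('o')(v) = Mul(2, Mul(Mul(2, Add(1, Mul(2, 2))), 1)) = Mul(2, Mul(Mul(2, Add(1, 4)), 1)) = Mul(2, Mul(Mul(2, 5), 1)) = Mul(2, Mul(10, 1)) = Mul(2, 10) = 20)
Pow(Add(Function('o')(199), T), Rational(1, 2)) = Pow(Add(20, -13439), Rational(1, 2)) = Pow(-13419, Rational(1, 2)) = Mul(3, I, Pow(1491, Rational(1, 2)))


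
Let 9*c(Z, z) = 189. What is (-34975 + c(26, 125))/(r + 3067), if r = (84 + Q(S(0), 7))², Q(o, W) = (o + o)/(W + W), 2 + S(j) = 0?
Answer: -1712746/493679 ≈ -3.4694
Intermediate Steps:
c(Z, z) = 21 (c(Z, z) = (⅑)*189 = 21)
S(j) = -2 (S(j) = -2 + 0 = -2)
Q(o, W) = o/W (Q(o, W) = (2*o)/((2*W)) = (2*o)*(1/(2*W)) = o/W)
r = 343396/49 (r = (84 - 2/7)² = (586/7)² = 343396/49 ≈ 7008.1)
(-34975 + c(26, 125))/(r + 3067) = (-34975 + 21)/(343396/49 + 3067) = -34954/493679/49 = -34954*49/493679 = -1712746/493679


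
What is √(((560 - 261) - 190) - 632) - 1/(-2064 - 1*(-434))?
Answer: 1/1630 + I*√523 ≈ 0.0006135 + 22.869*I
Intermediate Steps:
√(((560 - 261) - 190) - 632) - 1/(-2064 - 1*(-434)) = √((299 - 190) - 632) - 1/(-2064 + 434) = √(109 - 632) - 1/(-1630) = √(-523) - 1*(-1/1630) = I*√523 + 1/1630 = 1/1630 + I*√523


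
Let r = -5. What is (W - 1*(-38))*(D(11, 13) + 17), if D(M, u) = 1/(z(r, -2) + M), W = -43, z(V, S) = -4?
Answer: -600/7 ≈ -85.714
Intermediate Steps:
D(M, u) = 1/(-4 + M)
(W - 1*(-38))*(D(11, 13) + 17) = (-43 - 1*(-38))*(1/(-4 + 11) + 17) = (-43 + 38)*(1/7 + 17) = -5*(⅐ + 17) = -5*120/7 = -600/7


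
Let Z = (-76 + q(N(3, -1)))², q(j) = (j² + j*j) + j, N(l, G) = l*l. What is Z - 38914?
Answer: -29889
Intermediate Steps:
N(l, G) = l²
q(j) = j + 2*j² (q(j) = (j² + j²) + j = 2*j² + j = j + 2*j²)
Z = 9025 (Z = (-76 + 3²*(1 + 2*3²))² = (-76 + 9*(1 + 2*9))² = (-76 + 9*(1 + 18))² = (-76 + 9*19)² = (-76 + 171)² = 95² = 9025)
Z - 38914 = 9025 - 38914 = -29889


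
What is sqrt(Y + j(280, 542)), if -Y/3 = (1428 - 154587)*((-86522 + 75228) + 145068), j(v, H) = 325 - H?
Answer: sqrt(61466075981) ≈ 2.4792e+5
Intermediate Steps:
Y = 61466076198 (Y = -3*(1428 - 154587)*((-86522 + 75228) + 145068) = -(-459477)*(-11294 + 145068) = -(-459477)*133774 = -3*(-20488692066) = 61466076198)
sqrt(Y + j(280, 542)) = sqrt(61466076198 + (325 - 1*542)) = sqrt(61466076198 + (325 - 542)) = sqrt(61466076198 - 217) = sqrt(61466075981)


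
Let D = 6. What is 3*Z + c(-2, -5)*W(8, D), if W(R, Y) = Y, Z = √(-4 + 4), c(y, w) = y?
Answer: -12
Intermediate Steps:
Z = 0 (Z = √0 = 0)
3*Z + c(-2, -5)*W(8, D) = 3*0 - 2*6 = 0 - 12 = -12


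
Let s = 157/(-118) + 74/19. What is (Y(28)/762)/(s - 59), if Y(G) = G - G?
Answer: 0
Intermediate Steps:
Y(G) = 0
s = 5749/2242 (s = 157*(-1/118) + 74*(1/19) = -157/118 + 74/19 = 5749/2242 ≈ 2.5642)
(Y(28)/762)/(s - 59) = (0/762)/(5749/2242 - 59) = (0*(1/762))/(-126529/2242) = 0*(-2242/126529) = 0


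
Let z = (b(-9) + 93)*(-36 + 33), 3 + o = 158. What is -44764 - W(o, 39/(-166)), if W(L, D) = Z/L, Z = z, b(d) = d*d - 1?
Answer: -6937901/155 ≈ -44761.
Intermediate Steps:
o = 155 (o = -3 + 158 = 155)
b(d) = -1 + d² (b(d) = d² - 1 = -1 + d²)
z = -519 (z = ((-1 + (-9)²) + 93)*(-36 + 33) = ((-1 + 81) + 93)*(-3) = (80 + 93)*(-3) = 173*(-3) = -519)
Z = -519
W(L, D) = -519/L
-44764 - W(o, 39/(-166)) = -44764 - (-519)/155 = -44764 - 1*(-519/155) = -44764 + 519/155 = -6937901/155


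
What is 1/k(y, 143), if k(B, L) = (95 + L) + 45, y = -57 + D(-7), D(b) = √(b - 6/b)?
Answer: 1/283 ≈ 0.0035336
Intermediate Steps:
y = -57 + I*√301/7 (y = -57 + √(-7 - 6/(-7)) = -57 + √(-7 - 6*(-⅐)) = -57 + √(-7 + 6/7) = -57 + √(-43/7) = -57 + I*√301/7 ≈ -57.0 + 2.4785*I)
k(B, L) = 140 + L
1/k(y, 143) = 1/(140 + 143) = 1/283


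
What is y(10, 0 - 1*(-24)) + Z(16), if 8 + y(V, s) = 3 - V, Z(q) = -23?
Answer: -38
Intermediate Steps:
y(V, s) = -5 - V (y(V, s) = -8 + (3 - V) = -5 - V)
y(10, 0 - 1*(-24)) + Z(16) = (-5 - 1*10) - 23 = (-5 - 10) - 23 = -15 - 23 = -38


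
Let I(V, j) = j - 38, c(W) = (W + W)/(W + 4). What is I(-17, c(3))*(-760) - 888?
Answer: 191384/7 ≈ 27341.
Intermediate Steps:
c(W) = 2*W/(4 + W) (c(W) = (2*W)/(4 + W) = 2*W/(4 + W))
I(V, j) = -38 + j
I(-17, c(3))*(-760) - 888 = (-38 + 2*3/(4 + 3))*(-760) - 888 = (-38 + 2*3/7)*(-760) - 888 = (-38 + 2*3*(⅐))*(-760) - 888 = (-38 + 6/7)*(-760) - 888 = -260/7*(-760) - 888 = 197600/7 - 888 = 191384/7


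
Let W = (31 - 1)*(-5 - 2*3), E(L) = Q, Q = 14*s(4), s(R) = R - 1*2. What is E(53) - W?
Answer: 358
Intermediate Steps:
s(R) = -2 + R (s(R) = R - 2 = -2 + R)
Q = 28 (Q = 14*(-2 + 4) = 14*2 = 28)
E(L) = 28
W = -330 (W = 30*(-5 - 6) = 30*(-11) = -330)
E(53) - W = 28 - 1*(-330) = 28 + 330 = 358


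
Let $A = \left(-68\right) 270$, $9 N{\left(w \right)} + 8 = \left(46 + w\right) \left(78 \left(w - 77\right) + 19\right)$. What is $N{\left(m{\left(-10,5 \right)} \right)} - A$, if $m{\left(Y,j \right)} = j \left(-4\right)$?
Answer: $- \frac{10330}{3} \approx -3443.3$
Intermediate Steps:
$m{\left(Y,j \right)} = - 4 j$
$N{\left(w \right)} = - \frac{8}{9} + \frac{\left(-5987 + 78 w\right) \left(46 + w\right)}{9}$ ($N{\left(w \right)} = - \frac{8}{9} + \frac{\left(46 + w\right) \left(78 \left(w - 77\right) + 19\right)}{9} = - \frac{8}{9} + \frac{\left(46 + w\right) \left(78 \left(-77 + w\right) + 19\right)}{9} = - \frac{8}{9} + \frac{\left(46 + w\right) \left(\left(-6006 + 78 w\right) + 19\right)}{9} = - \frac{8}{9} + \frac{\left(46 + w\right) \left(-5987 + 78 w\right)}{9} = - \frac{8}{9} + \frac{\left(-5987 + 78 w\right) \left(46 + w\right)}{9}$)
$A = -18360$
$N{\left(m{\left(-10,5 \right)} \right)} - A = \left(- \frac{275410}{9} - \frac{2399 \left(\left(-4\right) 5\right)}{9} + \frac{26 \left(\left(-4\right) 5\right)^{2}}{3}\right) - -18360 = \left(- \frac{275410}{9} - - \frac{47980}{9} + \frac{26 \left(-20\right)^{2}}{3}\right) + 18360 = \left(- \frac{275410}{9} + \frac{47980}{9} + \frac{26}{3} \cdot 400\right) + 18360 = \left(- \frac{275410}{9} + \frac{47980}{9} + \frac{10400}{3}\right) + 18360 = - \frac{65410}{3} + 18360 = - \frac{10330}{3}$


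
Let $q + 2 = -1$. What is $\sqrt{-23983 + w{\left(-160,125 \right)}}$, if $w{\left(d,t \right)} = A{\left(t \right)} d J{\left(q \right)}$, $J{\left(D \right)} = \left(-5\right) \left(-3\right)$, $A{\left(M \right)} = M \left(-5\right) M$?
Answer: $\sqrt{187476017} \approx 13692.0$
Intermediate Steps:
$A{\left(M \right)} = - 5 M^{2}$ ($A{\left(M \right)} = - 5 M M = - 5 M^{2}$)
$q = -3$ ($q = -2 - 1 = -3$)
$J{\left(D \right)} = 15$
$w{\left(d,t \right)} = - 75 d t^{2}$ ($w{\left(d,t \right)} = - 5 t^{2} d 15 = - 5 d t^{2} \cdot 15 = - 75 d t^{2}$)
$\sqrt{-23983 + w{\left(-160,125 \right)}} = \sqrt{-23983 - - 12000 \cdot 125^{2}} = \sqrt{-23983 - \left(-12000\right) 15625} = \sqrt{-23983 + 187500000} = \sqrt{187476017}$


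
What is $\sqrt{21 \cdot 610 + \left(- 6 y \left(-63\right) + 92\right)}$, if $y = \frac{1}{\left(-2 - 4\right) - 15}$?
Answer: $2 \sqrt{3221} \approx 113.51$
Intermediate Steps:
$y = - \frac{1}{21}$ ($y = \frac{1}{\left(-2 - 4\right) - 15} = \frac{1}{-6 - 15} = \frac{1}{-21} = - \frac{1}{21} \approx -0.047619$)
$\sqrt{21 \cdot 610 + \left(- 6 y \left(-63\right) + 92\right)} = \sqrt{21 \cdot 610 + \left(\left(-6\right) \left(- \frac{1}{21}\right) \left(-63\right) + 92\right)} = \sqrt{12810 + \left(\frac{2}{7} \left(-63\right) + 92\right)} = \sqrt{12810 + \left(-18 + 92\right)} = \sqrt{12810 + 74} = \sqrt{12884} = 2 \sqrt{3221}$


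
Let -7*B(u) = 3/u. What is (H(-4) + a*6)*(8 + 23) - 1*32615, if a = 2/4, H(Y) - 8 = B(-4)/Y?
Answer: -3614781/112 ≈ -32275.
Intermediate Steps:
B(u) = -3/(7*u)
H(Y) = 8 + 3/(28*Y) (H(Y) = 8 + (-3/7/(-4))/Y = 8 + (-3/7*(-1/4))/Y = 8 + 3/(28*Y))
a = 1/2 (a = 2*(1/4) = 1/2 ≈ 0.50000)
(H(-4) + a*6)*(8 + 23) - 1*32615 = ((8 + (3/28)/(-4)) + (1/2)*6)*(8 + 23) - 1*32615 = ((8 + (3/28)*(-1/4)) + 3)*31 - 32615 = ((8 - 3/112) + 3)*31 - 32615 = (893/112 + 3)*31 - 32615 = (1229/112)*31 - 32615 = 38099/112 - 32615 = -3614781/112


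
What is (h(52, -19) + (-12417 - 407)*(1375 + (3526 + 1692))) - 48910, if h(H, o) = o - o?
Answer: -84597542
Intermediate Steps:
h(H, o) = 0
(h(52, -19) + (-12417 - 407)*(1375 + (3526 + 1692))) - 48910 = (0 + (-12417 - 407)*(1375 + (3526 + 1692))) - 48910 = (0 - 12824*(1375 + 5218)) - 48910 = (0 - 12824*6593) - 48910 = (0 - 84548632) - 48910 = -84548632 - 48910 = -84597542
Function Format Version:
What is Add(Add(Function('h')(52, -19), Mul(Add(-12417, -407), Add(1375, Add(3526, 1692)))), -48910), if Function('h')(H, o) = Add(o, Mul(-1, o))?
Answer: -84597542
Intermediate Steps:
Function('h')(H, o) = 0
Add(Add(Function('h')(52, -19), Mul(Add(-12417, -407), Add(1375, Add(3526, 1692)))), -48910) = Add(Add(0, Mul(Add(-12417, -407), Add(1375, Add(3526, 1692)))), -48910) = Add(Add(0, Mul(-12824, Add(1375, 5218))), -48910) = Add(Add(0, Mul(-12824, 6593)), -48910) = Add(Add(0, -84548632), -48910) = Add(-84548632, -48910) = -84597542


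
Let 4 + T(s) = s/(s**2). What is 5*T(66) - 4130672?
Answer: -272625667/66 ≈ -4.1307e+6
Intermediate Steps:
T(s) = -4 + 1/s (T(s) = -4 + s/(s**2) = -4 + s/s**2 = -4 + 1/s)
5*T(66) - 4130672 = 5*(-4 + 1/66) - 4130672 = 5*(-263/66) - 4130672 = -1315/66 - 4130672 = -272625667/66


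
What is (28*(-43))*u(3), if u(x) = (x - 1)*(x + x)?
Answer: -14448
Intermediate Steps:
u(x) = 2*x*(-1 + x) (u(x) = (-1 + x)*(2*x) = 2*x*(-1 + x))
(28*(-43))*u(3) = (28*(-43))*(2*3*(-1 + 3)) = -2408*3*2 = -1204*12 = -14448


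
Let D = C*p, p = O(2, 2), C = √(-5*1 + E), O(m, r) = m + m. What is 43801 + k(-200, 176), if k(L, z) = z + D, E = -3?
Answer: 43977 + 8*I*√2 ≈ 43977.0 + 11.314*I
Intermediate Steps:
O(m, r) = 2*m
C = 2*I*√2 (C = √(-5*1 - 3) = √(-5 - 3) = √(-8) = 2*I*√2 ≈ 2.8284*I)
p = 4 (p = 2*2 = 4)
D = 8*I*√2 (D = (2*I*√2)*4 = 8*I*√2 ≈ 11.314*I)
k(L, z) = z + 8*I*√2
43801 + k(-200, 176) = 43801 + (176 + 8*I*√2) = 43977 + 8*I*√2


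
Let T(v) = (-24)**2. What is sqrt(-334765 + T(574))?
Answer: I*sqrt(334189) ≈ 578.09*I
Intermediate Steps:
T(v) = 576
sqrt(-334765 + T(574)) = sqrt(-334765 + 576) = sqrt(-334189) = I*sqrt(334189)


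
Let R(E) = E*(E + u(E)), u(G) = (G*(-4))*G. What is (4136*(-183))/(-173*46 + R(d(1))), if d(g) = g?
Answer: 756888/7961 ≈ 95.074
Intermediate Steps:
u(G) = -4*G² (u(G) = (-4*G)*G = -4*G²)
R(E) = E*(E - 4*E²)
(4136*(-183))/(-173*46 + R(d(1))) = (4136*(-183))/(-173*46 + 1²*(1 - 4*1)) = -756888/(-7958 + 1*(1 - 4)) = -756888/(-7958 + 1*(-3)) = -756888/(-7958 - 3) = -756888/(-7961) = -756888*(-1/7961) = 756888/7961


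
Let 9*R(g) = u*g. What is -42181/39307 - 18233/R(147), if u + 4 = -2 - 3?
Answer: 710483924/5778129 ≈ 122.96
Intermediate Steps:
u = -9 (u = -4 + (-2 - 3) = -4 - 5 = -9)
R(g) = -g (R(g) = (-9*g)/9 = -g)
-42181/39307 - 18233/R(147) = -42181/39307 - 18233/((-1*147)) = -42181*1/39307 - 18233/(-147) = -42181/39307 - 18233*(-1/147) = -42181/39307 + 18233/147 = 710483924/5778129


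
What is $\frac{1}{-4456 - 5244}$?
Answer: $- \frac{1}{9700} \approx -0.00010309$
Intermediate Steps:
$\frac{1}{-4456 - 5244} = \frac{1}{-9700} = - \frac{1}{9700}$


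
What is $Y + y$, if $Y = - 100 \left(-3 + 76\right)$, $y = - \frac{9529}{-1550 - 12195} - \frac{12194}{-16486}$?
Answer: $- \frac{826927904688}{113300035} \approx -7298.6$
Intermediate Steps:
$y = \frac{162350812}{113300035}$ ($y = - \frac{9529}{-1550 - 12195} - - \frac{6097}{8243} = - \frac{9529}{-13745} + \frac{6097}{8243} = \left(-9529\right) \left(- \frac{1}{13745}\right) + \frac{6097}{8243} = \frac{9529}{13745} + \frac{6097}{8243} = \frac{162350812}{113300035} \approx 1.4329$)
$Y = -7300$ ($Y = \left(-100\right) 73 = -7300$)
$Y + y = -7300 + \frac{162350812}{113300035} = - \frac{826927904688}{113300035}$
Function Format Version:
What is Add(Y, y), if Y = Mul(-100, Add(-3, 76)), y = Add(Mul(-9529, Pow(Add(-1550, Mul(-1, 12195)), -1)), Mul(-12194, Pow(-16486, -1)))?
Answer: Rational(-826927904688, 113300035) ≈ -7298.6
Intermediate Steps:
y = Rational(162350812, 113300035) (y = Add(Mul(-9529, Pow(Add(-1550, -12195), -1)), Mul(-12194, Rational(-1, 16486))) = Add(Mul(-9529, Pow(-13745, -1)), Rational(6097, 8243)) = Add(Mul(-9529, Rational(-1, 13745)), Rational(6097, 8243)) = Add(Rational(9529, 13745), Rational(6097, 8243)) = Rational(162350812, 113300035) ≈ 1.4329)
Y = -7300 (Y = Mul(-100, 73) = -7300)
Add(Y, y) = Add(-7300, Rational(162350812, 113300035)) = Rational(-826927904688, 113300035)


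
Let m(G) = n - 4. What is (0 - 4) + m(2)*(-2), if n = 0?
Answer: 4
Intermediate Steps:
m(G) = -4 (m(G) = 0 - 4 = -4)
(0 - 4) + m(2)*(-2) = (0 - 4) - 4*(-2) = -4 + 8 = 4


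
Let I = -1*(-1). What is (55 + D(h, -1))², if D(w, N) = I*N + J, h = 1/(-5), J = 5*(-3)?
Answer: 1521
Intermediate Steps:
I = 1
J = -15
h = -⅕ ≈ -0.20000
D(w, N) = -15 + N (D(w, N) = 1*N - 15 = N - 15 = -15 + N)
(55 + D(h, -1))² = (55 + (-15 - 1))² = (55 - 16)² = 39² = 1521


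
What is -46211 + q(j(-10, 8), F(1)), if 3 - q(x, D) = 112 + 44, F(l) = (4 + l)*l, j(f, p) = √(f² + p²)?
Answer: -46364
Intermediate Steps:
F(l) = l*(4 + l)
q(x, D) = -153 (q(x, D) = 3 - (112 + 44) = 3 - 1*156 = 3 - 156 = -153)
-46211 + q(j(-10, 8), F(1)) = -46211 - 153 = -46364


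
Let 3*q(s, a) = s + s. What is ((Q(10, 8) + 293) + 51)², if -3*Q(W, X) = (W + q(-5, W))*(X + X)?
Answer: 7706176/81 ≈ 95138.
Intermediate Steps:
q(s, a) = 2*s/3 (q(s, a) = (s + s)/3 = (2*s)/3 = 2*s/3)
Q(W, X) = -2*X*(-10/3 + W)/3 (Q(W, X) = -(W + (⅔)*(-5))*(X + X)/3 = -(W - 10/3)*2*X/3 = -(-10/3 + W)*2*X/3 = -2*X*(-10/3 + W)/3)
((Q(10, 8) + 293) + 51)² = (((2/9)*8*(10 - 3*10) + 293) + 51)² = (((2/9)*8*(10 - 30) + 293) + 51)² = (((2/9)*8*(-20) + 293) + 51)² = ((-320/9 + 293) + 51)² = (2317/9 + 51)² = (2776/9)² = 7706176/81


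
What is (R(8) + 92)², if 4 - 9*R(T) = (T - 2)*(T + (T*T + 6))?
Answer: 132496/81 ≈ 1635.8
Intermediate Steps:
R(T) = 4/9 - (-2 + T)*(6 + T + T²)/9 (R(T) = 4/9 - (T - 2)*(T + (T*T + 6))/9 = 4/9 - (-2 + T)*(T + (T² + 6))/9 = 4/9 - (-2 + T)*(T + (6 + T²))/9 = 4/9 - (-2 + T)*(6 + T + T²)/9)
(R(8) + 92)² = ((16/9 - 4/9*8 - ⅑*8³ + (⅑)*8²) + 92)² = ((16/9 - 32/9 - ⅑*512 + (⅑)*64) + 92)² = ((16/9 - 32/9 - 512/9 + 64/9) + 92)² = (-464/9 + 92)² = (364/9)² = 132496/81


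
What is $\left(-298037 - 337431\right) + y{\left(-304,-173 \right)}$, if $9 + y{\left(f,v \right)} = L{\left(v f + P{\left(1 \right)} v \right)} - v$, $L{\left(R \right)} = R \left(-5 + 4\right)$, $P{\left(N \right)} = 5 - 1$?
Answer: $-687204$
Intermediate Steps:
$P{\left(N \right)} = 4$ ($P{\left(N \right)} = 5 - 1 = 4$)
$L{\left(R \right)} = - R$ ($L{\left(R \right)} = R \left(-1\right) = - R$)
$y{\left(f,v \right)} = -9 - 5 v - f v$ ($y{\left(f,v \right)} = -9 - \left(5 v + v f\right) = -9 - \left(5 v + f v\right) = -9 - 5 v - f v$)
$\left(-298037 - 337431\right) + y{\left(-304,-173 \right)} = \left(-298037 - 337431\right) - \left(-164 - 173 \left(4 - 304\right)\right) = -635468 - \left(-164 + 51900\right) = -635468 - 51736 = -687204$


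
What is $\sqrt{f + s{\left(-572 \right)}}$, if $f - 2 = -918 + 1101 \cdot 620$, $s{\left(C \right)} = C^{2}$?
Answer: $2 \sqrt{252222} \approx 1004.4$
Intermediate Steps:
$f = 681704$ ($f = 2 + \left(-918 + 1101 \cdot 620\right) = 2 + \left(-918 + 682620\right) = 2 + 681702 = 681704$)
$\sqrt{f + s{\left(-572 \right)}} = \sqrt{681704 + \left(-572\right)^{2}} = \sqrt{681704 + 327184} = \sqrt{1008888} = 2 \sqrt{252222}$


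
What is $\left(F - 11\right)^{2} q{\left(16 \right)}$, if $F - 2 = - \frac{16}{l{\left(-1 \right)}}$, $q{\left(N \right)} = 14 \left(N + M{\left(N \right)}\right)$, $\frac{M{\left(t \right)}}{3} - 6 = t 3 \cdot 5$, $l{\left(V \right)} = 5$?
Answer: $\frac{39278876}{25} \approx 1.5712 \cdot 10^{6}$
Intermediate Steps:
$M{\left(t \right)} = 18 + 45 t$ ($M{\left(t \right)} = 18 + 3 t 3 \cdot 5 = 18 + 3 \cdot 3 t 5 = 18 + 3 \cdot 15 t = 18 + 45 t$)
$q{\left(N \right)} = 252 + 644 N$ ($q{\left(N \right)} = 14 \left(N + \left(18 + 45 N\right)\right) = 14 \left(18 + 46 N\right) = 252 + 644 N$)
$F = - \frac{6}{5}$ ($F = 2 - \frac{16}{5} = - \frac{6}{5} \approx -1.2$)
$\left(F - 11\right)^{2} q{\left(16 \right)} = \left(- \frac{6}{5} - 11\right)^{2} \left(252 + 644 \cdot 16\right) = \left(- \frac{61}{5}\right)^{2} \left(252 + 10304\right) = \frac{3721}{25} \cdot 10556 = \frac{39278876}{25}$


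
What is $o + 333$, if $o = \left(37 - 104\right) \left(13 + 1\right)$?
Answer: $-605$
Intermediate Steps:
$o = -938$ ($o = \left(-67\right) 14 = -938$)
$o + 333 = -938 + 333 = -605$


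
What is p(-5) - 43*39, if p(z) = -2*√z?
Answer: -1677 - 2*I*√5 ≈ -1677.0 - 4.4721*I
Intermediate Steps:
p(-5) - 43*39 = -2*I*√5 - 43*39 = -2*I*√5 - 1677 = -1677 - 2*I*√5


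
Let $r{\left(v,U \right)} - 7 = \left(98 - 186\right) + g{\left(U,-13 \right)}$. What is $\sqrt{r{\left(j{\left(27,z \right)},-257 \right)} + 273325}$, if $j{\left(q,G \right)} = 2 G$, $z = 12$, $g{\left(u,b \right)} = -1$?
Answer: $\sqrt{273243} \approx 522.73$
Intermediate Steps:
$r{\left(v,U \right)} = -82$ ($r{\left(v,U \right)} = 7 + \left(\left(98 - 186\right) - 1\right) = 7 - 89 = -82$)
$\sqrt{r{\left(j{\left(27,z \right)},-257 \right)} + 273325} = \sqrt{-82 + 273325} = \sqrt{273243}$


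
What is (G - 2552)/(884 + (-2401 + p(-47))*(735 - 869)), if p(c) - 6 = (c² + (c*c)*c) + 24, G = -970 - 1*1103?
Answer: -4625/13934874 ≈ -0.00033190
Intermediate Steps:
G = -2073 (G = -970 - 1103 = -2073)
p(c) = 30 + c² + c³ (p(c) = 6 + ((c² + (c*c)*c) + 24) = 6 + ((c² + c²*c) + 24) = 6 + ((c² + c³) + 24) = 6 + (24 + c² + c³) = 30 + c² + c³)
(G - 2552)/(884 + (-2401 + p(-47))*(735 - 869)) = (-2073 - 2552)/(884 + (-2401 + (30 + (-47)² + (-47)³))*(735 - 869)) = -4625/(884 + (-2401 + (30 + 2209 - 103823))*(-134)) = -4625/(884 + (-2401 - 101584)*(-134)) = -4625/(884 - 103985*(-134)) = -4625/(884 + 13933990) = -4625/13934874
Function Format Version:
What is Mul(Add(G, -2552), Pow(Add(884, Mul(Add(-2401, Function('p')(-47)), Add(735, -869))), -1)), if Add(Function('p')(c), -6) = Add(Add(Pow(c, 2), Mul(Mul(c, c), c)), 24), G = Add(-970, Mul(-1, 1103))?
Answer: Rational(-4625, 13934874) ≈ -0.00033190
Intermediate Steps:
G = -2073 (G = Add(-970, -1103) = -2073)
Function('p')(c) = Add(30, Pow(c, 2), Pow(c, 3)) (Function('p')(c) = Add(6, Add(Add(Pow(c, 2), Mul(Mul(c, c), c)), 24)) = Add(6, Add(Add(Pow(c, 2), Mul(Pow(c, 2), c)), 24)) = Add(6, Add(Add(Pow(c, 2), Pow(c, 3)), 24)) = Add(6, Add(24, Pow(c, 2), Pow(c, 3))) = Add(30, Pow(c, 2), Pow(c, 3)))
Mul(Add(G, -2552), Pow(Add(884, Mul(Add(-2401, Function('p')(-47)), Add(735, -869))), -1)) = Mul(Add(-2073, -2552), Pow(Add(884, Mul(Add(-2401, Add(30, Pow(-47, 2), Pow(-47, 3))), Add(735, -869))), -1)) = Mul(-4625, Pow(Add(884, Mul(Add(-2401, Add(30, 2209, -103823)), -134)), -1)) = Mul(-4625, Pow(Add(884, Mul(Add(-2401, -101584), -134)), -1)) = Mul(-4625, Pow(Add(884, Mul(-103985, -134)), -1)) = Mul(-4625, Pow(Add(884, 13933990), -1)) = Mul(-4625, Pow(13934874, -1)) = Mul(-4625, Rational(1, 13934874)) = Rational(-4625, 13934874)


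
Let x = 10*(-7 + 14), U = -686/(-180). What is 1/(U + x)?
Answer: 90/6643 ≈ 0.013548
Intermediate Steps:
U = 343/90 (U = -686*(-1/180) = 343/90 ≈ 3.8111)
x = 70 (x = 10*7 = 70)
1/(U + x) = 1/(343/90 + 70) = 1/(6643/90) = 90/6643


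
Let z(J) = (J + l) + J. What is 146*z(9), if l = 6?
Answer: 3504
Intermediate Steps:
z(J) = 6 + 2*J (z(J) = (J + 6) + J = (6 + J) + J = 6 + 2*J)
146*z(9) = 146*(6 + 2*9) = 146*(6 + 18) = 146*24 = 3504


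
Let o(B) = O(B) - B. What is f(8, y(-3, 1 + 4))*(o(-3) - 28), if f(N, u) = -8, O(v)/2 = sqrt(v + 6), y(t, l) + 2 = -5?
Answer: 200 - 16*sqrt(3) ≈ 172.29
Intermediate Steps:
y(t, l) = -7 (y(t, l) = -2 - 5 = -7)
O(v) = 2*sqrt(6 + v) (O(v) = 2*sqrt(v + 6) = 2*sqrt(6 + v))
o(B) = -B + 2*sqrt(6 + B) (o(B) = 2*sqrt(6 + B) - B = -B + 2*sqrt(6 + B))
f(8, y(-3, 1 + 4))*(o(-3) - 28) = -8*((-1*(-3) + 2*sqrt(6 - 3)) - 28) = -8*((3 + 2*sqrt(3)) - 28) = -8*(-25 + 2*sqrt(3)) = 200 - 16*sqrt(3)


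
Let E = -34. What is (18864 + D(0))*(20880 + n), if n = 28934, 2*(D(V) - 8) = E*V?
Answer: 940089808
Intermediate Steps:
D(V) = 8 - 17*V (D(V) = 8 + (-34*V)/2 = 8 - 17*V)
(18864 + D(0))*(20880 + n) = (18864 + (8 - 17*0))*(20880 + 28934) = (18864 + (8 + 0))*49814 = (18864 + 8)*49814 = 18872*49814 = 940089808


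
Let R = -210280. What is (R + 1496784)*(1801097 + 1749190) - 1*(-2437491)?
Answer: 4567460864139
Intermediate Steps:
(R + 1496784)*(1801097 + 1749190) - 1*(-2437491) = (-210280 + 1496784)*(1801097 + 1749190) - 1*(-2437491) = 1286504*3550287 + 2437491 = 4567458426648 + 2437491 = 4567460864139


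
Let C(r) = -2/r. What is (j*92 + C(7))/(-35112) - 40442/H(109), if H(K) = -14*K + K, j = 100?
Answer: 1641457427/58045988 ≈ 28.279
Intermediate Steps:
H(K) = -13*K
(j*92 + C(7))/(-35112) - 40442/H(109) = (100*92 - 2/7)/(-35112) - 40442/((-13*109)) = (9200 - 2*⅐)*(-1/35112) - 40442/(-1417) = (9200 - 2/7)*(-1/35112) - 40442*(-1/1417) = (64398/7)*(-1/35112) + 40442/1417 = -10733/40964 + 40442/1417 = 1641457427/58045988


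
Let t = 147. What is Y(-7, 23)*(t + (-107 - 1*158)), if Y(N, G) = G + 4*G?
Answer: -13570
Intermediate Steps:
Y(N, G) = 5*G
Y(-7, 23)*(t + (-107 - 1*158)) = (5*23)*(147 + (-107 - 1*158)) = 115*(147 + (-107 - 158)) = 115*(147 - 265) = 115*(-118) = -13570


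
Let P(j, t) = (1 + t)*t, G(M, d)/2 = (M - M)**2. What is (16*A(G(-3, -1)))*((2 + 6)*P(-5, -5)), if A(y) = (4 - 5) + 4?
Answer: 7680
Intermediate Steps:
G(M, d) = 0 (G(M, d) = 2*(M - M)**2 = 2*0**2 = 2*0 = 0)
P(j, t) = t*(1 + t)
A(y) = 3 (A(y) = -1 + 4 = 3)
(16*A(G(-3, -1)))*((2 + 6)*P(-5, -5)) = (16*3)*((2 + 6)*(-5*(1 - 5))) = 48*(8*(-5*(-4))) = 48*(8*20) = 48*160 = 7680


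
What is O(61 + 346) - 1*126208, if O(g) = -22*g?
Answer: -135162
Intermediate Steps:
O(61 + 346) - 1*126208 = -22*(61 + 346) - 1*126208 = -22*407 - 126208 = -8954 - 126208 = -135162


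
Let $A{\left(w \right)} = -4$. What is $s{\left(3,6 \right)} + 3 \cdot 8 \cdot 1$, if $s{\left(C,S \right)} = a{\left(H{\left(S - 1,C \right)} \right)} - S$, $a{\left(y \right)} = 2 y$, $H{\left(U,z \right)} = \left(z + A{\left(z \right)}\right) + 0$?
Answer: $16$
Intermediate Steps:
$H{\left(U,z \right)} = -4 + z$ ($H{\left(U,z \right)} = \left(z - 4\right) + 0 = \left(-4 + z\right) + 0 = -4 + z$)
$s{\left(C,S \right)} = -8 - S + 2 C$ ($s{\left(C,S \right)} = 2 \left(-4 + C\right) - S = \left(-8 + 2 C\right) - S = -8 - S + 2 C$)
$s{\left(3,6 \right)} + 3 \cdot 8 \cdot 1 = \left(-8 - 6 + 2 \cdot 3\right) + 3 \cdot 8 \cdot 1 = \left(-8 - 6 + 6\right) + 24 \cdot 1 = -8 + 24 = 16$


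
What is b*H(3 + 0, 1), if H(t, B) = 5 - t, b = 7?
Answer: 14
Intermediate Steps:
b*H(3 + 0, 1) = 7*(5 - (3 + 0)) = 7*(5 - 1*3) = 7*(5 - 3) = 7*2 = 14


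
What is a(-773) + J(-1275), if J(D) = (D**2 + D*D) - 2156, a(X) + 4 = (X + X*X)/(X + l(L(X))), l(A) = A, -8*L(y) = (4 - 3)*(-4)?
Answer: 5018650538/1545 ≈ 3.2483e+6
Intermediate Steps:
L(y) = 1/2 (L(y) = -(4 - 3)*(-4)/8 = -(-4)/8 = -1/8*(-4) = 1/2)
a(X) = -4 + (X + X**2)/(1/2 + X) (a(X) = -4 + (X + X*X)/(X + 1/2) = -4 + (X + X**2)/(1/2 + X))
J(D) = -2156 + 2*D**2 (J(D) = (D**2 + D**2) - 2156 = 2*D**2 - 2156 = -2156 + 2*D**2)
a(-773) + J(-1275) = 2*(-2 + (-773)**2 - 3*(-773))/(1 + 2*(-773)) + (-2156 + 2*(-1275)**2) = 2*(-2 + 597529 + 2319)/(1 - 1546) + (-2156 + 2*1625625) = 2*599846/(-1545) + (-2156 + 3251250) = 2*(-1/1545)*599846 + 3249094 = -1199692/1545 + 3249094 = 5018650538/1545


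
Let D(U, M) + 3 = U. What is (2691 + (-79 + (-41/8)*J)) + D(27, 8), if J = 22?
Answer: 10093/4 ≈ 2523.3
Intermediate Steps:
D(U, M) = -3 + U
(2691 + (-79 + (-41/8)*J)) + D(27, 8) = (2691 + (-79 - 41/8*22)) + (-3 + 27) = (2691 + (-79 - 41*1/8*22)) + 24 = (2691 + (-79 - 41/8*22)) + 24 = (2691 + (-79 - 451/4)) + 24 = (2691 - 767/4) + 24 = 9997/4 + 24 = 10093/4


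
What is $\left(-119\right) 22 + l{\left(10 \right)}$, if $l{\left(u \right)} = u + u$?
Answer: $-2598$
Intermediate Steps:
$l{\left(u \right)} = 2 u$
$\left(-119\right) 22 + l{\left(10 \right)} = \left(-119\right) 22 + 2 \cdot 10 = -2618 + 20 = -2598$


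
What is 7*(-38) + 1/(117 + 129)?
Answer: -65435/246 ≈ -266.00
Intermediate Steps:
7*(-38) + 1/(117 + 129) = -266 + 1/246 = -65435/246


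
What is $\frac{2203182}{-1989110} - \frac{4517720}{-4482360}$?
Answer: $- \frac{11115160504}{111448838745} \approx -0.099733$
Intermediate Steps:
$\frac{2203182}{-1989110} - \frac{4517720}{-4482360} = 2203182 \left(- \frac{1}{1989110}\right) - - \frac{112943}{112059} = - \frac{1101591}{994555} + \frac{112943}{112059} = - \frac{11115160504}{111448838745}$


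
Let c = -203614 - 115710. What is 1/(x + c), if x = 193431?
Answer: -1/125893 ≈ -7.9433e-6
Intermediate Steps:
c = -319324
1/(x + c) = 1/(193431 - 319324) = 1/(-125893) = -1/125893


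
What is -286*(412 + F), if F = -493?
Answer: 23166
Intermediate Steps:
-286*(412 + F) = -286*(412 - 493) = -286*(-81) = 23166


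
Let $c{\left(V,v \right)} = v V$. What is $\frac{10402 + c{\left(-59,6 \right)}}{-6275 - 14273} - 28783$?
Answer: $- \frac{147860783}{5137} \approx -28784.0$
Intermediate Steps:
$c{\left(V,v \right)} = V v$
$\frac{10402 + c{\left(-59,6 \right)}}{-6275 - 14273} - 28783 = \frac{10402 - 354}{-6275 - 14273} - 28783 = \frac{10402 - 354}{-20548} - 28783 = 10048 \left(- \frac{1}{20548}\right) - 28783 = - \frac{2512}{5137} - 28783 = - \frac{147860783}{5137}$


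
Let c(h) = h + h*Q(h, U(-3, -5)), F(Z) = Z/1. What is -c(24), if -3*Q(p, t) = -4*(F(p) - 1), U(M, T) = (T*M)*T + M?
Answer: -760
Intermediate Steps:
U(M, T) = M + M*T² (U(M, T) = (M*T)*T + M = M*T² + M = M + M*T²)
F(Z) = Z (F(Z) = Z*1 = Z)
Q(p, t) = -4/3 + 4*p/3 (Q(p, t) = -(-4)*(p - 1)/3 = -(-4)*(-1 + p)/3 = -(4 - 4*p)/3 = -4/3 + 4*p/3)
c(h) = h + h*(-4/3 + 4*h/3)
-c(24) = -24*(-1 + 4*24)/3 = -24*(-1 + 96)/3 = -24*95/3 = -1*760 = -760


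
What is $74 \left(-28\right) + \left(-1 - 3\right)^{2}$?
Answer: $-2056$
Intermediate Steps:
$74 \left(-28\right) + \left(-1 - 3\right)^{2} = -2072 + \left(-4\right)^{2} = -2072 + 16 = -2056$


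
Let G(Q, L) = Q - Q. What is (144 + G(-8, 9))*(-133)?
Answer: -19152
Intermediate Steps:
G(Q, L) = 0
(144 + G(-8, 9))*(-133) = (144 + 0)*(-133) = 144*(-133) = -19152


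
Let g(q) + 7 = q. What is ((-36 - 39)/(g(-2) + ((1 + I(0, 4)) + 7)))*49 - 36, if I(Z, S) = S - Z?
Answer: -1261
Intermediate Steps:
g(q) = -7 + q
((-36 - 39)/(g(-2) + ((1 + I(0, 4)) + 7)))*49 - 36 = ((-36 - 39)/((-7 - 2) + ((1 + (4 - 1*0)) + 7)))*49 - 36 = -75/(-9 + ((1 + (4 + 0)) + 7))*49 - 36 = -75/(-9 + ((1 + 4) + 7))*49 - 36 = -75/(-9 + (5 + 7))*49 - 36 = -75/(-9 + 12)*49 - 36 = -75/3*49 - 36 = -75*⅓*49 - 36 = -25*49 - 36 = -1225 - 36 = -1261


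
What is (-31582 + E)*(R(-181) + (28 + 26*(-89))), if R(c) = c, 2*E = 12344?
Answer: 62686470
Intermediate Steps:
E = 6172 (E = (½)*12344 = 6172)
(-31582 + E)*(R(-181) + (28 + 26*(-89))) = (-31582 + 6172)*(-181 + (28 + 26*(-89))) = -25410*(-181 + (28 - 2314)) = -25410*(-181 - 2286) = -25410*(-2467) = 62686470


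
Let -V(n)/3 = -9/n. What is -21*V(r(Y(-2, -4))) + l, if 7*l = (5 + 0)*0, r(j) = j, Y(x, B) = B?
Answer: 567/4 ≈ 141.75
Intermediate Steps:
l = 0 (l = ((5 + 0)*0)/7 = (5*0)/7 = (⅐)*0 = 0)
V(n) = 27/n (V(n) = -(-27)/n = 27/n)
-21*V(r(Y(-2, -4))) + l = -567/(-4) + 0 = -567*(-1)/4 + 0 = -21*(-27/4) + 0 = 567/4 + 0 = 567/4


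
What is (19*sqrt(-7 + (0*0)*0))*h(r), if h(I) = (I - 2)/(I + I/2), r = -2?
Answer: 76*I*sqrt(7)/3 ≈ 67.026*I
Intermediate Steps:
h(I) = 2*(-2 + I)/(3*I) (h(I) = (-2 + I)/(I + I*(1/2)) = (-2 + I)/(I + I/2) = (-2 + I)/((3*I/2)) = (-2 + I)*(2/(3*I)) = 2*(-2 + I)/(3*I))
(19*sqrt(-7 + (0*0)*0))*h(r) = (19*sqrt(-7 + (0*0)*0))*((2/3)*(-2 - 2)/(-2)) = (19*sqrt(-7 + 0*0))*((2/3)*(-1/2)*(-4)) = (19*sqrt(-7 + 0))*(4/3) = (19*sqrt(-7))*(4/3) = (19*(I*sqrt(7)))*(4/3) = (19*I*sqrt(7))*(4/3) = 76*I*sqrt(7)/3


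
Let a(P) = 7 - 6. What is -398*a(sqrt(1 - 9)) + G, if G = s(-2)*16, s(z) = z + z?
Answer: -462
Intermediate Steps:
s(z) = 2*z
a(P) = 1
G = -64 (G = (2*(-2))*16 = -4*16 = -64)
-398*a(sqrt(1 - 9)) + G = -398*1 - 64 = -398 - 64 = -462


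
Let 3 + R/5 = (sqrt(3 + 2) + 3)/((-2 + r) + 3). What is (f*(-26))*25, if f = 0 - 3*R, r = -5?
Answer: -73125/2 - 4875*sqrt(5)/2 ≈ -42013.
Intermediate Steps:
R = -75/4 - 5*sqrt(5)/4 (R = -15 + 5*((sqrt(3 + 2) + 3)/((-2 - 5) + 3)) = -15 + 5*((sqrt(5) + 3)/(-7 + 3)) = -15 + 5*((3 + sqrt(5))/(-4)) = -15 + 5*((3 + sqrt(5))*(-1/4)) = -15 + 5*(-3/4 - sqrt(5)/4) = -15 + (-15/4 - 5*sqrt(5)/4) = -75/4 - 5*sqrt(5)/4 ≈ -21.545)
f = 225/4 + 15*sqrt(5)/4 (f = 0 - 3*(-75/4 - 5*sqrt(5)/4) = 0 + (225/4 + 15*sqrt(5)/4) = 225/4 + 15*sqrt(5)/4 ≈ 64.635)
(f*(-26))*25 = ((225/4 + 15*sqrt(5)/4)*(-26))*25 = (-2925/2 - 195*sqrt(5)/2)*25 = -73125/2 - 4875*sqrt(5)/2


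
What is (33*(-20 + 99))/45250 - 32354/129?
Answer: -1463682197/5837250 ≈ -250.75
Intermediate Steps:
(33*(-20 + 99))/45250 - 32354/129 = (33*79)*(1/45250) - 32354*1/129 = 2607*(1/45250) - 32354/129 = 2607/45250 - 32354/129 = -1463682197/5837250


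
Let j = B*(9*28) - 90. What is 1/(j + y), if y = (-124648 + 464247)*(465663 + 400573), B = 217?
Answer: 1/294172933958 ≈ 3.3994e-12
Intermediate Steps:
y = 294172879364 (y = 339599*866236 = 294172879364)
j = 54594 (j = 217*(9*28) - 90 = 217*252 - 90 = 54684 - 90 = 54594)
1/(j + y) = 1/(54594 + 294172879364) = 1/294172933958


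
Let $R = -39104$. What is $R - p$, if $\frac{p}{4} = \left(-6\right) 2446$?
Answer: $19600$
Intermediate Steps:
$p = -58704$ ($p = 4 \left(\left(-6\right) 2446\right) = 4 \left(-14676\right) = -58704$)
$R - p = -39104 - -58704 = -39104 + 58704 = 19600$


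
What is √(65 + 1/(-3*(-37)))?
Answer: 4*√50061/111 ≈ 8.0628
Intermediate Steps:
√(65 + 1/(-3*(-37))) = √(65 + 1/111) = √(7216/111) = 4*√50061/111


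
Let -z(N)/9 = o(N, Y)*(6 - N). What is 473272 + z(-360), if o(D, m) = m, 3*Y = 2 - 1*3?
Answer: 474370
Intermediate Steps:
Y = -⅓ (Y = (2 - 1*3)/3 = (2 - 3)/3 = (⅓)*(-1) = -⅓ ≈ -0.33333)
z(N) = 18 - 3*N (z(N) = -(-3)*(6 - N) = -9*(-2 + N/3) = 18 - 3*N)
473272 + z(-360) = 473272 + (18 - 3*(-360)) = 473272 + (18 + 1080) = 473272 + 1098 = 474370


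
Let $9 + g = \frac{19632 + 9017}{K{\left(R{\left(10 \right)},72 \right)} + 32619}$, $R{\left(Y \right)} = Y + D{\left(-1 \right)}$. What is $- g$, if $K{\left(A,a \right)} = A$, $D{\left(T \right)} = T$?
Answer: $\frac{265003}{32628} \approx 8.1219$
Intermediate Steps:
$R{\left(Y \right)} = -1 + Y$ ($R{\left(Y \right)} = Y - 1 = -1 + Y$)
$g = - \frac{265003}{32628}$ ($g = -9 + \frac{19632 + 9017}{\left(-1 + 10\right) + 32619} = -9 + \frac{28649}{9 + 32619} = -9 + \frac{28649}{32628} = - \frac{265003}{32628} \approx -8.1219$)
$- g = \left(-1\right) \left(- \frac{265003}{32628}\right) = \frac{265003}{32628}$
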